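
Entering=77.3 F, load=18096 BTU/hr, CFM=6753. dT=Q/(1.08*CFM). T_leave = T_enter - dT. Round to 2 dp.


dT = 18096/(1.08*6753) = 2.4812
T_leave = 77.3 - 2.4812 = 74.82 F

74.82 F


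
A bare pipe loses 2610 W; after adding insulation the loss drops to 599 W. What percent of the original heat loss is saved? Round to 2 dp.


Savings = ((2610-599)/2610)*100 = 77.05 %

77.05 %


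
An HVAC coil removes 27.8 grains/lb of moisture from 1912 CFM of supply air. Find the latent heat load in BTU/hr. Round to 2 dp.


Q = 0.68 * 1912 * 27.8 = 36144.45 BTU/hr

36144.45 BTU/hr


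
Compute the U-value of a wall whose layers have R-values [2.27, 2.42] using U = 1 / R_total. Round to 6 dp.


R_total = 2.27 + 2.42 = 4.69
U = 1/4.69 = 0.213220

0.213220


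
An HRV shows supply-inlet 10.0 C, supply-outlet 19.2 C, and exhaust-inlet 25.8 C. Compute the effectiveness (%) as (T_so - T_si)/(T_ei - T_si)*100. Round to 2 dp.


eff = (19.2-10.0)/(25.8-10.0)*100 = 58.23 %

58.23 %


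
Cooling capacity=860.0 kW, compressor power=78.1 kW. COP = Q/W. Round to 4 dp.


COP = 860.0 / 78.1 = 11.0115

11.0115


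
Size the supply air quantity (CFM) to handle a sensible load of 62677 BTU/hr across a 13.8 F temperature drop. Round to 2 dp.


CFM = 62677 / (1.08 * 13.8) = 4205.38

4205.38 CFM


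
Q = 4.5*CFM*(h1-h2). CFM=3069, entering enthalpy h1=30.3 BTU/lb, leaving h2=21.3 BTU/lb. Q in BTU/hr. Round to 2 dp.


Q = 4.5 * 3069 * (30.3 - 21.3) = 124294.50 BTU/hr

124294.50 BTU/hr


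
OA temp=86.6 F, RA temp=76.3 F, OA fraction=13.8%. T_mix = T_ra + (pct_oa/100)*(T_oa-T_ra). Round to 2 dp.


T_mix = 76.3 + (13.8/100)*(86.6-76.3) = 77.72 F

77.72 F


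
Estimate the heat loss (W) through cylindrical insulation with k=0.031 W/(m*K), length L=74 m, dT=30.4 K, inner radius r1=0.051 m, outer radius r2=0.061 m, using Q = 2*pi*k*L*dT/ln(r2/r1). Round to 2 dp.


Q = 2*pi*0.031*74*30.4/ln(0.061/0.051) = 2447.24 W

2447.24 W


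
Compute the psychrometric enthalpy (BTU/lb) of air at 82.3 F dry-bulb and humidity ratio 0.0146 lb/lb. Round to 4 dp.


h = 0.24*82.3 + 0.0146*(1061+0.444*82.3) = 35.7761 BTU/lb

35.7761 BTU/lb


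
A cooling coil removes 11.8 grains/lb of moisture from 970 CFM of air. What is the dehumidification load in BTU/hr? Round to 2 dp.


Q = 0.68 * 970 * 11.8 = 7783.28 BTU/hr

7783.28 BTU/hr


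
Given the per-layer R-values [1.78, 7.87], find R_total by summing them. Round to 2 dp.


R_total = 1.78 + 7.87 = 9.65

9.65


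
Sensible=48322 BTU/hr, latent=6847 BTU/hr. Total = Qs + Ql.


Qt = 48322 + 6847 = 55169 BTU/hr

55169 BTU/hr


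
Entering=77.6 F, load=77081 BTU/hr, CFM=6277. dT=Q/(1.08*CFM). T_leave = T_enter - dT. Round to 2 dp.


dT = 77081/(1.08*6277) = 11.3703
T_leave = 77.6 - 11.3703 = 66.23 F

66.23 F


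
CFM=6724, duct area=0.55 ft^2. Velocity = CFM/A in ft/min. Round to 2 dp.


V = 6724 / 0.55 = 12225.45 ft/min

12225.45 ft/min


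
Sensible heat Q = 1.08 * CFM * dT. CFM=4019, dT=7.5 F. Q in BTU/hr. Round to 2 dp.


Q = 1.08 * 4019 * 7.5 = 32553.90 BTU/hr

32553.90 BTU/hr


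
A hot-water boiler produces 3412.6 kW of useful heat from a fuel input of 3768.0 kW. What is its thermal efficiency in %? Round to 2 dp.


eta = (3412.6/3768.0)*100 = 90.57 %

90.57 %


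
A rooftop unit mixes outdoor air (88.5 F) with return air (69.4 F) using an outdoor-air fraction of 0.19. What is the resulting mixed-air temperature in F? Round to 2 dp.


T_mix = 0.19*88.5 + 0.81*69.4 = 73.03 F

73.03 F


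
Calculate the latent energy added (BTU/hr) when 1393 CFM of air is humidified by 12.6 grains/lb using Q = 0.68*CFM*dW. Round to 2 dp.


Q = 0.68 * 1393 * 12.6 = 11935.22 BTU/hr

11935.22 BTU/hr


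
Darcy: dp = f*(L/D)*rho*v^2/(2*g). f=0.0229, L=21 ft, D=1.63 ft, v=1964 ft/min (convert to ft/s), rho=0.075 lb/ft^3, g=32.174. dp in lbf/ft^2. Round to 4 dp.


v_fps = 1964/60 = 32.7333 ft/s
dp = 0.0229*(21/1.63)*0.075*32.7333^2/(2*32.174) = 0.3684 lbf/ft^2

0.3684 lbf/ft^2


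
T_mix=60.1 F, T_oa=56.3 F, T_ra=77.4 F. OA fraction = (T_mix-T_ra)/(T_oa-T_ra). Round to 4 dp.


frac = (60.1 - 77.4) / (56.3 - 77.4) = 0.8199

0.8199


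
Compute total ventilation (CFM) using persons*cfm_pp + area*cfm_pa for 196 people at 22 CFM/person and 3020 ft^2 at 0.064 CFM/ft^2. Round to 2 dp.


Total = 196*22 + 3020*0.064 = 4505.28 CFM

4505.28 CFM


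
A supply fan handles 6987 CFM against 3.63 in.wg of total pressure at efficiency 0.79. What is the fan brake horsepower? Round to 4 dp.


BHP = 6987 * 3.63 / (6356 * 0.79) = 5.0511 hp

5.0511 hp


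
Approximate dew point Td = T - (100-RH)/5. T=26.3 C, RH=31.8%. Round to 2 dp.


Td = 26.3 - (100-31.8)/5 = 12.66 C

12.66 C


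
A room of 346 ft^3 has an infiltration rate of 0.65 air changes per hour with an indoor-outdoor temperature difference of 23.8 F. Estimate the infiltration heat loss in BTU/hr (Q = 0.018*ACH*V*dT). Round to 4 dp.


Q = 0.018 * 0.65 * 346 * 23.8 = 96.3472 BTU/hr

96.3472 BTU/hr


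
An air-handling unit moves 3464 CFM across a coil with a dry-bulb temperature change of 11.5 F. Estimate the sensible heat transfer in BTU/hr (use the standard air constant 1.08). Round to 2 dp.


Q = 1.08 * 3464 * 11.5 = 43022.88 BTU/hr

43022.88 BTU/hr


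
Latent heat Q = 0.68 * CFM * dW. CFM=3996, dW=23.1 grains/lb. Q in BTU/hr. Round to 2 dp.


Q = 0.68 * 3996 * 23.1 = 62769.17 BTU/hr

62769.17 BTU/hr


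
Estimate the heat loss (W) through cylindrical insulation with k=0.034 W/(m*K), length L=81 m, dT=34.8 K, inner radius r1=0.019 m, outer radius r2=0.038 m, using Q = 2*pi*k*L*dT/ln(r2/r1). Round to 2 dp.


Q = 2*pi*0.034*81*34.8/ln(0.038/0.019) = 868.76 W

868.76 W


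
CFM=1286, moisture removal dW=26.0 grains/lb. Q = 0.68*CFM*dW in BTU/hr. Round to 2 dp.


Q = 0.68 * 1286 * 26.0 = 22736.48 BTU/hr

22736.48 BTU/hr


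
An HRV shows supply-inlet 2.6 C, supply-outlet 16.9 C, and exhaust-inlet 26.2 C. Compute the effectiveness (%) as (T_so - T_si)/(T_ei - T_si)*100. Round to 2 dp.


eff = (16.9-2.6)/(26.2-2.6)*100 = 60.59 %

60.59 %


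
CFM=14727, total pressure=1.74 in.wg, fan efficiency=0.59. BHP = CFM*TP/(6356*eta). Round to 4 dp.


BHP = 14727 * 1.74 / (6356 * 0.59) = 6.8333 hp

6.8333 hp


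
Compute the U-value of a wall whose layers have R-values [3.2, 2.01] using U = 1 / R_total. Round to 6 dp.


R_total = 3.2 + 2.01 = 5.21
U = 1/5.21 = 0.191939

0.191939


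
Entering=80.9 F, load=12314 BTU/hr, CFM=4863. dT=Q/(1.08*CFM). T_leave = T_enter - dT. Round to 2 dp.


dT = 12314/(1.08*4863) = 2.3446
T_leave = 80.9 - 2.3446 = 78.56 F

78.56 F


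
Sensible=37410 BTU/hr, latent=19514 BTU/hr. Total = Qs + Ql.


Qt = 37410 + 19514 = 56924 BTU/hr

56924 BTU/hr


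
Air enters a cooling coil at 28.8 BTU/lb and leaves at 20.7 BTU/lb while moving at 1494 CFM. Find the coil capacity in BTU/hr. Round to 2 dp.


Q = 4.5 * 1494 * (28.8 - 20.7) = 54456.30 BTU/hr

54456.30 BTU/hr


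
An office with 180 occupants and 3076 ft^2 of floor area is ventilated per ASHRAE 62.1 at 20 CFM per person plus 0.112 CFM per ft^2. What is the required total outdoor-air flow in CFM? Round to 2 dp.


Total = 180*20 + 3076*0.112 = 3944.51 CFM

3944.51 CFM


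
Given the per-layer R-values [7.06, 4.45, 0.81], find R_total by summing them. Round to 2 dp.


R_total = 7.06 + 4.45 + 0.81 = 12.32

12.32


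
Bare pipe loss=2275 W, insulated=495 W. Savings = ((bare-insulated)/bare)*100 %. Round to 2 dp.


Savings = ((2275-495)/2275)*100 = 78.24 %

78.24 %


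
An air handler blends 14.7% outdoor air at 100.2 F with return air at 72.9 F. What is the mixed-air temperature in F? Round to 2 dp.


T_mix = 72.9 + (14.7/100)*(100.2-72.9) = 76.91 F

76.91 F


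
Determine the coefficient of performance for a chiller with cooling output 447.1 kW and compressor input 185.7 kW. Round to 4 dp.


COP = 447.1 / 185.7 = 2.4076

2.4076


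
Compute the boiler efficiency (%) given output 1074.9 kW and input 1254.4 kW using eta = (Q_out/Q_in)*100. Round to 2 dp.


eta = (1074.9/1254.4)*100 = 85.69 %

85.69 %


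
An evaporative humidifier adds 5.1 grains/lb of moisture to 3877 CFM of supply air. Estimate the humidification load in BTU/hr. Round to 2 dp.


Q = 0.68 * 3877 * 5.1 = 13445.44 BTU/hr

13445.44 BTU/hr


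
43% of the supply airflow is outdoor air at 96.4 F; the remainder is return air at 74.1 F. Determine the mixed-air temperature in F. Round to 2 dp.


T_mix = 0.43*96.4 + 0.57*74.1 = 83.69 F

83.69 F


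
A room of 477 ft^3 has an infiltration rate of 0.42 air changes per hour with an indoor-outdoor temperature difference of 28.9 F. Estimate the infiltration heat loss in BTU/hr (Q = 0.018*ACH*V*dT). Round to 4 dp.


Q = 0.018 * 0.42 * 477 * 28.9 = 104.2169 BTU/hr

104.2169 BTU/hr


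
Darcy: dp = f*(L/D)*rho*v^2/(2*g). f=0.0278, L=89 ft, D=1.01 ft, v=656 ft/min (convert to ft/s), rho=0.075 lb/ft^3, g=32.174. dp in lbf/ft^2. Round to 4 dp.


v_fps = 656/60 = 10.9333 ft/s
dp = 0.0278*(89/1.01)*0.075*10.9333^2/(2*32.174) = 0.3413 lbf/ft^2

0.3413 lbf/ft^2


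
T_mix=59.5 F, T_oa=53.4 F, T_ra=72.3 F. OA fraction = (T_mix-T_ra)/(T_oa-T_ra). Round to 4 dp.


frac = (59.5 - 72.3) / (53.4 - 72.3) = 0.6772

0.6772


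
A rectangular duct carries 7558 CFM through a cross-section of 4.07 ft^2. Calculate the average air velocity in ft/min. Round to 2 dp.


V = 7558 / 4.07 = 1857.00 ft/min

1857.00 ft/min


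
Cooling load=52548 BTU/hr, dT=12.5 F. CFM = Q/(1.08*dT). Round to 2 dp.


CFM = 52548 / (1.08 * 12.5) = 3892.44

3892.44 CFM


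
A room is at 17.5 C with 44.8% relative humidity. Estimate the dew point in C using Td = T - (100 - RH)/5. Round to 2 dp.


Td = 17.5 - (100-44.8)/5 = 6.46 C

6.46 C


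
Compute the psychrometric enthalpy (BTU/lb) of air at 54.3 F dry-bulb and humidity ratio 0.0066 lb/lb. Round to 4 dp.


h = 0.24*54.3 + 0.0066*(1061+0.444*54.3) = 20.1937 BTU/lb

20.1937 BTU/lb


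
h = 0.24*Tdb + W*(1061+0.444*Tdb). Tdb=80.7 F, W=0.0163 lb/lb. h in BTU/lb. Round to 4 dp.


h = 0.24*80.7 + 0.0163*(1061+0.444*80.7) = 37.2463 BTU/lb

37.2463 BTU/lb


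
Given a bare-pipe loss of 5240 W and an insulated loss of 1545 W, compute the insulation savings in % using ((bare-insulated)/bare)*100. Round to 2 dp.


Savings = ((5240-1545)/5240)*100 = 70.52 %

70.52 %


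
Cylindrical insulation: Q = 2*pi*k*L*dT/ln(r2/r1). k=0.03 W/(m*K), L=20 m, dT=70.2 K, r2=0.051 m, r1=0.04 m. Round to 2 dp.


Q = 2*pi*0.03*20*70.2/ln(0.051/0.04) = 1089.33 W

1089.33 W


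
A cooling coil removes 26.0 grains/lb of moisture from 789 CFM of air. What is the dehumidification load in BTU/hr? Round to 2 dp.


Q = 0.68 * 789 * 26.0 = 13949.52 BTU/hr

13949.52 BTU/hr


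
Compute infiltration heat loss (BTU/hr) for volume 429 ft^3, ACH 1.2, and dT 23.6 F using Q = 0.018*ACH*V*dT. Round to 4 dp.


Q = 0.018 * 1.2 * 429 * 23.6 = 218.6870 BTU/hr

218.6870 BTU/hr


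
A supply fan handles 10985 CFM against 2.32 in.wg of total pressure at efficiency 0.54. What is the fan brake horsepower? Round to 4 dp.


BHP = 10985 * 2.32 / (6356 * 0.54) = 7.4252 hp

7.4252 hp


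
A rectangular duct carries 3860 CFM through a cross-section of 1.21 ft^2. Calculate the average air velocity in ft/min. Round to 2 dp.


V = 3860 / 1.21 = 3190.08 ft/min

3190.08 ft/min


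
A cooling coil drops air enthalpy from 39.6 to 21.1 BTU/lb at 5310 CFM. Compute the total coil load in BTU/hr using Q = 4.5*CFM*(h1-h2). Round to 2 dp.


Q = 4.5 * 5310 * (39.6 - 21.1) = 442057.50 BTU/hr

442057.50 BTU/hr


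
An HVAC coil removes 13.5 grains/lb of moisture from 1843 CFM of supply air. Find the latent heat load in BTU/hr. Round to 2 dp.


Q = 0.68 * 1843 * 13.5 = 16918.74 BTU/hr

16918.74 BTU/hr


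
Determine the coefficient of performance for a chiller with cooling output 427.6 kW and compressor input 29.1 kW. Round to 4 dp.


COP = 427.6 / 29.1 = 14.6942

14.6942


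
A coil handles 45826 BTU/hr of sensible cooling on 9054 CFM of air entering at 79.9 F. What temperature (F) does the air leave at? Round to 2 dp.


dT = 45826/(1.08*9054) = 4.6865
T_leave = 79.9 - 4.6865 = 75.21 F

75.21 F


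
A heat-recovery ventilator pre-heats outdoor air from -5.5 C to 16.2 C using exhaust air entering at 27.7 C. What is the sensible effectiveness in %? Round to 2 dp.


eff = (16.2-(-5.5))/(27.7-(-5.5))*100 = 65.36 %

65.36 %


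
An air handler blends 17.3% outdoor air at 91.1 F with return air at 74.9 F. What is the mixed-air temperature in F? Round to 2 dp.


T_mix = 74.9 + (17.3/100)*(91.1-74.9) = 77.70 F

77.70 F


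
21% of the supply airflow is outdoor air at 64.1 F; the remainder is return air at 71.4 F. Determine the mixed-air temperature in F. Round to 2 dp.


T_mix = 0.21*64.1 + 0.79*71.4 = 69.87 F

69.87 F


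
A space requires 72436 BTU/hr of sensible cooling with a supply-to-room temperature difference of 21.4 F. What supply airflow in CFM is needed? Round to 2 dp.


CFM = 72436 / (1.08 * 21.4) = 3134.13

3134.13 CFM


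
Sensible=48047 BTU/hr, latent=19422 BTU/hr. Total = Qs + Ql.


Qt = 48047 + 19422 = 67469 BTU/hr

67469 BTU/hr


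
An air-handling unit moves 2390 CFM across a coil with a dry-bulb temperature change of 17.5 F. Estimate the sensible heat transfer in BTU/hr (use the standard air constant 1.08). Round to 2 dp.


Q = 1.08 * 2390 * 17.5 = 45171.00 BTU/hr

45171.00 BTU/hr


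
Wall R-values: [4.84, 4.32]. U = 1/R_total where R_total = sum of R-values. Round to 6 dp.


R_total = 4.84 + 4.32 = 9.16
U = 1/9.16 = 0.109170

0.109170


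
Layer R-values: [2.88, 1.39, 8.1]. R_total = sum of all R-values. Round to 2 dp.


R_total = 2.88 + 1.39 + 8.1 = 12.37

12.37


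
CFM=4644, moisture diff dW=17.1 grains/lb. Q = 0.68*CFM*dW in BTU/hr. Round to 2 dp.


Q = 0.68 * 4644 * 17.1 = 54000.43 BTU/hr

54000.43 BTU/hr


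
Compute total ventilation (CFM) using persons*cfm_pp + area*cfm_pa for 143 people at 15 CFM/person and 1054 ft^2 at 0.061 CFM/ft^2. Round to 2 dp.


Total = 143*15 + 1054*0.061 = 2209.29 CFM

2209.29 CFM


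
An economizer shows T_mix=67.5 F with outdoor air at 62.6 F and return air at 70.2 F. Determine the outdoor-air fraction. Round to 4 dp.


frac = (67.5 - 70.2) / (62.6 - 70.2) = 0.3553

0.3553


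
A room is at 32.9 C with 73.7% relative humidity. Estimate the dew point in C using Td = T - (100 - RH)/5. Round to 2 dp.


Td = 32.9 - (100-73.7)/5 = 27.64 C

27.64 C


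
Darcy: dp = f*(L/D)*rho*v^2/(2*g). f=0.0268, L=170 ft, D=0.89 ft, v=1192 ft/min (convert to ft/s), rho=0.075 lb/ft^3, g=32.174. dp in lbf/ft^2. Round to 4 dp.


v_fps = 1192/60 = 19.8667 ft/s
dp = 0.0268*(170/0.89)*0.075*19.8667^2/(2*32.174) = 2.3549 lbf/ft^2

2.3549 lbf/ft^2


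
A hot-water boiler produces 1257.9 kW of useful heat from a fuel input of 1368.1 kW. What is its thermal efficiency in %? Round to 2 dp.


eta = (1257.9/1368.1)*100 = 91.95 %

91.95 %


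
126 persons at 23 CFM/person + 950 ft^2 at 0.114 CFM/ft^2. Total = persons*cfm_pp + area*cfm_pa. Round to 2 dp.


Total = 126*23 + 950*0.114 = 3006.30 CFM

3006.30 CFM


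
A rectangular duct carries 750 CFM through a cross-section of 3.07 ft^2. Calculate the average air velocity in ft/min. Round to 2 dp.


V = 750 / 3.07 = 244.30 ft/min

244.30 ft/min


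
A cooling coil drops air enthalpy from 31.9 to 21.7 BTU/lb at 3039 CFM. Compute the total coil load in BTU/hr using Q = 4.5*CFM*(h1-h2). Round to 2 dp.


Q = 4.5 * 3039 * (31.9 - 21.7) = 139490.10 BTU/hr

139490.10 BTU/hr


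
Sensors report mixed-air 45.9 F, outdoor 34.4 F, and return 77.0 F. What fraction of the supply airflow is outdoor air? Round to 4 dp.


frac = (45.9 - 77.0) / (34.4 - 77.0) = 0.7300

0.7300


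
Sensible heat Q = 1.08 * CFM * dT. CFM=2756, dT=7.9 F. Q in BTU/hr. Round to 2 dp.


Q = 1.08 * 2756 * 7.9 = 23514.19 BTU/hr

23514.19 BTU/hr


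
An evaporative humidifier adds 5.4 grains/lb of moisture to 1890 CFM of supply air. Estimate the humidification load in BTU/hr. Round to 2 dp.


Q = 0.68 * 1890 * 5.4 = 6940.08 BTU/hr

6940.08 BTU/hr


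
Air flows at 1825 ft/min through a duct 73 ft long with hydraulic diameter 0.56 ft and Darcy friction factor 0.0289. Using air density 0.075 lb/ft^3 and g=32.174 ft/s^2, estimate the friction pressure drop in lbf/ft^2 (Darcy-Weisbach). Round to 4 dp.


v_fps = 1825/60 = 30.4167 ft/s
dp = 0.0289*(73/0.56)*0.075*30.4167^2/(2*32.174) = 4.0624 lbf/ft^2

4.0624 lbf/ft^2


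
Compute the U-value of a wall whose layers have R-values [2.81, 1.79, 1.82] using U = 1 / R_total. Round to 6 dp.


R_total = 2.81 + 1.79 + 1.82 = 6.42
U = 1/6.42 = 0.155763

0.155763


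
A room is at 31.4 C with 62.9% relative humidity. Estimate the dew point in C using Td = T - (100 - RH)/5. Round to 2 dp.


Td = 31.4 - (100-62.9)/5 = 23.98 C

23.98 C


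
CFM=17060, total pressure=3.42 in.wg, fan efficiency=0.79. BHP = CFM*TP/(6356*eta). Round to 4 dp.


BHP = 17060 * 3.42 / (6356 * 0.79) = 11.6197 hp

11.6197 hp


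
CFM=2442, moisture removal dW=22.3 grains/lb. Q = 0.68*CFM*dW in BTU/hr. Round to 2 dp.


Q = 0.68 * 2442 * 22.3 = 37030.49 BTU/hr

37030.49 BTU/hr


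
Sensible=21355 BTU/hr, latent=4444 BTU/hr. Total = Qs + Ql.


Qt = 21355 + 4444 = 25799 BTU/hr

25799 BTU/hr


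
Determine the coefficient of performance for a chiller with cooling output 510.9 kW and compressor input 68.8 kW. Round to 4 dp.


COP = 510.9 / 68.8 = 7.4259

7.4259


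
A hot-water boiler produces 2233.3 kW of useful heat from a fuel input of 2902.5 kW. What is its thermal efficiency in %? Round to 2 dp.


eta = (2233.3/2902.5)*100 = 76.94 %

76.94 %


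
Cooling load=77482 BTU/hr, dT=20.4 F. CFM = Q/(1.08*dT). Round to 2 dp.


CFM = 77482 / (1.08 * 20.4) = 3516.79

3516.79 CFM


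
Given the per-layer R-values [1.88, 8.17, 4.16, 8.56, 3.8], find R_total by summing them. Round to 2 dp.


R_total = 1.88 + 8.17 + 4.16 + 8.56 + 3.8 = 26.57

26.57


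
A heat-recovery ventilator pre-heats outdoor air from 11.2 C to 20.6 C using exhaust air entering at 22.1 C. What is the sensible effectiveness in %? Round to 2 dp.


eff = (20.6-11.2)/(22.1-11.2)*100 = 86.24 %

86.24 %


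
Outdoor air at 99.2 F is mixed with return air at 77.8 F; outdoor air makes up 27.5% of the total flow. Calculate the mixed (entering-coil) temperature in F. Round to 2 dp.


T_mix = 77.8 + (27.5/100)*(99.2-77.8) = 83.69 F

83.69 F


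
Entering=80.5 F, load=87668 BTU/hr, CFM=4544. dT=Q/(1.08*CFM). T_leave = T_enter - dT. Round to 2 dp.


dT = 87668/(1.08*4544) = 17.8640
T_leave = 80.5 - 17.8640 = 62.64 F

62.64 F


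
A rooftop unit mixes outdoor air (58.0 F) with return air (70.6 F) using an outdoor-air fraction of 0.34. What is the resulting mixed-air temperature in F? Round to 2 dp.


T_mix = 0.34*58.0 + 0.66*70.6 = 66.32 F

66.32 F


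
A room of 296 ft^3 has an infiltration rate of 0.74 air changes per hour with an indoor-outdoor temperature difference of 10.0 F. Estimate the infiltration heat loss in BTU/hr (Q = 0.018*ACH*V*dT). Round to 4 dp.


Q = 0.018 * 0.74 * 296 * 10.0 = 39.4272 BTU/hr

39.4272 BTU/hr


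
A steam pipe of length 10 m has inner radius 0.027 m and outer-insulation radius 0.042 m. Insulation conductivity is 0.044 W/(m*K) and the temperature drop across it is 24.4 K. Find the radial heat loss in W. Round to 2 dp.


Q = 2*pi*0.044*10*24.4/ln(0.042/0.027) = 152.67 W

152.67 W


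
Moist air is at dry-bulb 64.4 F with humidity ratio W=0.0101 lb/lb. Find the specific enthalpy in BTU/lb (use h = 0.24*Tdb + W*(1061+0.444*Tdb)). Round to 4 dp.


h = 0.24*64.4 + 0.0101*(1061+0.444*64.4) = 26.4609 BTU/lb

26.4609 BTU/lb


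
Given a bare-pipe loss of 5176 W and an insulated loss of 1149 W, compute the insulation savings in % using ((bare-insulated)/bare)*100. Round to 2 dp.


Savings = ((5176-1149)/5176)*100 = 77.80 %

77.80 %


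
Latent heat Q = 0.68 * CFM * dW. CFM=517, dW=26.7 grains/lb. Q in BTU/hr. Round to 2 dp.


Q = 0.68 * 517 * 26.7 = 9386.65 BTU/hr

9386.65 BTU/hr


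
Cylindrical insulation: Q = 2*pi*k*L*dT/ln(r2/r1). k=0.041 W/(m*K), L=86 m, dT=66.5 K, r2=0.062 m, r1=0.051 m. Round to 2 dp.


Q = 2*pi*0.041*86*66.5/ln(0.062/0.051) = 7543.31 W

7543.31 W


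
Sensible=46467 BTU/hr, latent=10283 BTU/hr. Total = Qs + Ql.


Qt = 46467 + 10283 = 56750 BTU/hr

56750 BTU/hr


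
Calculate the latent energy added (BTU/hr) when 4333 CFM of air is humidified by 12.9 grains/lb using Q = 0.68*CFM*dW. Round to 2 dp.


Q = 0.68 * 4333 * 12.9 = 38009.08 BTU/hr

38009.08 BTU/hr


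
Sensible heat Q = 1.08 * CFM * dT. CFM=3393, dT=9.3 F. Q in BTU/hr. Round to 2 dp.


Q = 1.08 * 3393 * 9.3 = 34079.29 BTU/hr

34079.29 BTU/hr


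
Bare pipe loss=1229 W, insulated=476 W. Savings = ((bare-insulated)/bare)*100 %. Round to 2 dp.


Savings = ((1229-476)/1229)*100 = 61.27 %

61.27 %


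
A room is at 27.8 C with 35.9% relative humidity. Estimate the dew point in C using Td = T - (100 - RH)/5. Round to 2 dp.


Td = 27.8 - (100-35.9)/5 = 14.98 C

14.98 C


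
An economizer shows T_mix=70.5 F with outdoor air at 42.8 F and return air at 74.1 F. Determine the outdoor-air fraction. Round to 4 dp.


frac = (70.5 - 74.1) / (42.8 - 74.1) = 0.1150

0.1150


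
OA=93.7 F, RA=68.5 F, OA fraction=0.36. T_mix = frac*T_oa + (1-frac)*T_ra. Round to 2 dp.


T_mix = 0.36*93.7 + 0.64*68.5 = 77.57 F

77.57 F


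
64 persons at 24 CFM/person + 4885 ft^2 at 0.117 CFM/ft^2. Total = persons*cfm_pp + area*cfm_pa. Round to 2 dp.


Total = 64*24 + 4885*0.117 = 2107.55 CFM

2107.55 CFM


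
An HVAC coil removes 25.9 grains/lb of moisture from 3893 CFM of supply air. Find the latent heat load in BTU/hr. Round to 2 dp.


Q = 0.68 * 3893 * 25.9 = 68563.52 BTU/hr

68563.52 BTU/hr


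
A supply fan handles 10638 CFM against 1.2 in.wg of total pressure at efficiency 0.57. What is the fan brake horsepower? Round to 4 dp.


BHP = 10638 * 1.2 / (6356 * 0.57) = 3.5236 hp

3.5236 hp


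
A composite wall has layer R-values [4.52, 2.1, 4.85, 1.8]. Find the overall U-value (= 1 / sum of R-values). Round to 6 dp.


R_total = 4.52 + 2.1 + 4.85 + 1.8 = 13.27
U = 1/13.27 = 0.075358

0.075358


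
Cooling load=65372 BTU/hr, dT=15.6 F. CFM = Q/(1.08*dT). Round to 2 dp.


CFM = 65372 / (1.08 * 15.6) = 3880.10

3880.10 CFM


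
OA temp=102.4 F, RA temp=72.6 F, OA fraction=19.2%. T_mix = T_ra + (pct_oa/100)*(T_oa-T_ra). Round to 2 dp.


T_mix = 72.6 + (19.2/100)*(102.4-72.6) = 78.32 F

78.32 F


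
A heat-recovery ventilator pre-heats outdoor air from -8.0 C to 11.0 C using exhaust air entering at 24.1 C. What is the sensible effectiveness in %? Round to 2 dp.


eff = (11.0-(-8.0))/(24.1-(-8.0))*100 = 59.19 %

59.19 %


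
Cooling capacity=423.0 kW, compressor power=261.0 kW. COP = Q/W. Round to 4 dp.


COP = 423.0 / 261.0 = 1.6207

1.6207


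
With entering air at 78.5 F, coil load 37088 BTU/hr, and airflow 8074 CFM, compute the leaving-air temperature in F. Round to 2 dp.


dT = 37088/(1.08*8074) = 4.2533
T_leave = 78.5 - 4.2533 = 74.25 F

74.25 F


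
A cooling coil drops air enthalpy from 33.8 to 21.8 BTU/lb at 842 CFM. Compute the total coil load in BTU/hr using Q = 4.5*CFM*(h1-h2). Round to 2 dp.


Q = 4.5 * 842 * (33.8 - 21.8) = 45468.00 BTU/hr

45468.00 BTU/hr


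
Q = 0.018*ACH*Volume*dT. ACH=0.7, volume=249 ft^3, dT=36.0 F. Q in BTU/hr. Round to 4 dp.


Q = 0.018 * 0.7 * 249 * 36.0 = 112.9464 BTU/hr

112.9464 BTU/hr


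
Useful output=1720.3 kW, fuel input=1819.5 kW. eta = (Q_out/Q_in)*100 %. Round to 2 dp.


eta = (1720.3/1819.5)*100 = 94.55 %

94.55 %


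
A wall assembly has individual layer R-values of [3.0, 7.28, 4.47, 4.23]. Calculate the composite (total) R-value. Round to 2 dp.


R_total = 3.0 + 7.28 + 4.47 + 4.23 = 18.98

18.98


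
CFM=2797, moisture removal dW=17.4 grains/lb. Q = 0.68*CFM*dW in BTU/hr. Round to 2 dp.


Q = 0.68 * 2797 * 17.4 = 33094.10 BTU/hr

33094.10 BTU/hr


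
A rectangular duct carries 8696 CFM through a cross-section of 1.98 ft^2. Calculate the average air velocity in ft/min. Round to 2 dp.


V = 8696 / 1.98 = 4391.92 ft/min

4391.92 ft/min


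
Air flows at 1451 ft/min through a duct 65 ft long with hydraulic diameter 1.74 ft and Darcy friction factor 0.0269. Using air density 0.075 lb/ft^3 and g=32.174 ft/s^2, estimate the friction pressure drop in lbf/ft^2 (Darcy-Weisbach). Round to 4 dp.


v_fps = 1451/60 = 24.1833 ft/s
dp = 0.0269*(65/1.74)*0.075*24.1833^2/(2*32.174) = 0.6850 lbf/ft^2

0.6850 lbf/ft^2


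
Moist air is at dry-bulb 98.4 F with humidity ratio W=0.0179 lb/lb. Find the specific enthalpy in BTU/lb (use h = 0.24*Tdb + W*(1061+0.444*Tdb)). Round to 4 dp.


h = 0.24*98.4 + 0.0179*(1061+0.444*98.4) = 43.3899 BTU/lb

43.3899 BTU/lb


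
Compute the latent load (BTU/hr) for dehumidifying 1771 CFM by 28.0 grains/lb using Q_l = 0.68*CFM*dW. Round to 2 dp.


Q = 0.68 * 1771 * 28.0 = 33719.84 BTU/hr

33719.84 BTU/hr


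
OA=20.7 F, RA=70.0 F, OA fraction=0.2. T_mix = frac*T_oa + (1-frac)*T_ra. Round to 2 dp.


T_mix = 0.2*20.7 + 0.8*70.0 = 60.14 F

60.14 F


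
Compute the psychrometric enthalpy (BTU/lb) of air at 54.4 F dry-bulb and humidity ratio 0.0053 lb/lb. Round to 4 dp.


h = 0.24*54.4 + 0.0053*(1061+0.444*54.4) = 18.8073 BTU/lb

18.8073 BTU/lb


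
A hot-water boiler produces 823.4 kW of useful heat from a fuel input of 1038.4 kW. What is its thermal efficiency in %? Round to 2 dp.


eta = (823.4/1038.4)*100 = 79.30 %

79.30 %


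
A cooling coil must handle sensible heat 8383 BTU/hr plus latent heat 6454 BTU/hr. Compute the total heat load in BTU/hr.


Qt = 8383 + 6454 = 14837 BTU/hr

14837 BTU/hr


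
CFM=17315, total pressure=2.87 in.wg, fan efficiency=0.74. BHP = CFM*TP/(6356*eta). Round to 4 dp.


BHP = 17315 * 2.87 / (6356 * 0.74) = 10.5655 hp

10.5655 hp


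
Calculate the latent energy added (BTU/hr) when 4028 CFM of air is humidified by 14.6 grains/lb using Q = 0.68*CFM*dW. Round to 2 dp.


Q = 0.68 * 4028 * 14.6 = 39989.98 BTU/hr

39989.98 BTU/hr


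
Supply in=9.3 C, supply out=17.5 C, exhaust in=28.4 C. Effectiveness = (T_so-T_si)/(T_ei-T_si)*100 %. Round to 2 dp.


eff = (17.5-9.3)/(28.4-9.3)*100 = 42.93 %

42.93 %


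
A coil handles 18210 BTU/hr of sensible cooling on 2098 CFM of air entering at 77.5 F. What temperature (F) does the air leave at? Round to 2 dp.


dT = 18210/(1.08*2098) = 8.0368
T_leave = 77.5 - 8.0368 = 69.46 F

69.46 F


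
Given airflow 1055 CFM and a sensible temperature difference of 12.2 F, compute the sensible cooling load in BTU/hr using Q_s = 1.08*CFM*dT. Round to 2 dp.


Q = 1.08 * 1055 * 12.2 = 13900.68 BTU/hr

13900.68 BTU/hr


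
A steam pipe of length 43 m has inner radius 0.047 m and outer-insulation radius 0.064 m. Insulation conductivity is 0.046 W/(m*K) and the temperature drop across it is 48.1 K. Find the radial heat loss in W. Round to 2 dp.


Q = 2*pi*0.046*43*48.1/ln(0.064/0.047) = 1936.26 W

1936.26 W


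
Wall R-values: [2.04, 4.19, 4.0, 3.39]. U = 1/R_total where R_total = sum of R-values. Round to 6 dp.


R_total = 2.04 + 4.19 + 4.0 + 3.39 = 13.62
U = 1/13.62 = 0.073421

0.073421


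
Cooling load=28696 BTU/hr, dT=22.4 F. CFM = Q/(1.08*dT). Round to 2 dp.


CFM = 28696 / (1.08 * 22.4) = 1186.18

1186.18 CFM


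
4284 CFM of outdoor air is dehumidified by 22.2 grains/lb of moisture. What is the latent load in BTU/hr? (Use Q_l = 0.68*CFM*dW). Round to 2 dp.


Q = 0.68 * 4284 * 22.2 = 64671.26 BTU/hr

64671.26 BTU/hr


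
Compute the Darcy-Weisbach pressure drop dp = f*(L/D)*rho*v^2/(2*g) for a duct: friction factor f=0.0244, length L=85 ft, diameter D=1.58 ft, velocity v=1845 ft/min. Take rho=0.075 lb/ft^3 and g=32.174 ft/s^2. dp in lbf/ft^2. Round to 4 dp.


v_fps = 1845/60 = 30.75 ft/s
dp = 0.0244*(85/1.58)*0.075*30.75^2/(2*32.174) = 1.4467 lbf/ft^2

1.4467 lbf/ft^2


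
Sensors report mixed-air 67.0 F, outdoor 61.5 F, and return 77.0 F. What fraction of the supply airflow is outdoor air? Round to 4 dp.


frac = (67.0 - 77.0) / (61.5 - 77.0) = 0.6452

0.6452


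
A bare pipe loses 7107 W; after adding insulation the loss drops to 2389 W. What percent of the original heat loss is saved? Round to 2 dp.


Savings = ((7107-2389)/7107)*100 = 66.39 %

66.39 %


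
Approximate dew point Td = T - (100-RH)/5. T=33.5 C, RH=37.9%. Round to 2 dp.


Td = 33.5 - (100-37.9)/5 = 21.08 C

21.08 C


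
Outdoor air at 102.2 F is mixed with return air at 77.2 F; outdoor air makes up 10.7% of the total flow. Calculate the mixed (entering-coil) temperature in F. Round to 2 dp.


T_mix = 77.2 + (10.7/100)*(102.2-77.2) = 79.88 F

79.88 F


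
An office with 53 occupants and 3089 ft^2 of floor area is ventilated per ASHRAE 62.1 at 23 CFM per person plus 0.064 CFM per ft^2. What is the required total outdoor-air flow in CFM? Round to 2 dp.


Total = 53*23 + 3089*0.064 = 1416.70 CFM

1416.70 CFM


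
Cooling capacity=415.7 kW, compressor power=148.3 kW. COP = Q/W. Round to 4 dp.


COP = 415.7 / 148.3 = 2.8031

2.8031


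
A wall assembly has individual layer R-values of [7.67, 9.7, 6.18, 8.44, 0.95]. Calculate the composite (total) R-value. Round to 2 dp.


R_total = 7.67 + 9.7 + 6.18 + 8.44 + 0.95 = 32.94

32.94


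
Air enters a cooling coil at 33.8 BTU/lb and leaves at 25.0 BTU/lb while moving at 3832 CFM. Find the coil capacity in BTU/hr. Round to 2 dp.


Q = 4.5 * 3832 * (33.8 - 25.0) = 151747.20 BTU/hr

151747.20 BTU/hr


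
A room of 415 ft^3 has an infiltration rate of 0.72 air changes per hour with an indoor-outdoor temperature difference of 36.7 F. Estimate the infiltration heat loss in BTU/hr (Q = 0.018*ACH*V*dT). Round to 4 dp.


Q = 0.018 * 0.72 * 415 * 36.7 = 197.3873 BTU/hr

197.3873 BTU/hr


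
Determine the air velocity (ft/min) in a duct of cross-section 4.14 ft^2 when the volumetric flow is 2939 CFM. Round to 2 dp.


V = 2939 / 4.14 = 709.90 ft/min

709.90 ft/min


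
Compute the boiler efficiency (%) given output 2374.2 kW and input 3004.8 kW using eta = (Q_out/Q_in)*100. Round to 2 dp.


eta = (2374.2/3004.8)*100 = 79.01 %

79.01 %


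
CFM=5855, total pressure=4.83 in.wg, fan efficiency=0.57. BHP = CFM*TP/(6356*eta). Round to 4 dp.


BHP = 5855 * 4.83 / (6356 * 0.57) = 7.8058 hp

7.8058 hp


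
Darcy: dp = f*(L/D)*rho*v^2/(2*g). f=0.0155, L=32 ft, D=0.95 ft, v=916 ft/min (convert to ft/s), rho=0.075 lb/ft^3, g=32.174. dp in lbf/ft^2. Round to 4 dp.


v_fps = 916/60 = 15.2667 ft/s
dp = 0.0155*(32/0.95)*0.075*15.2667^2/(2*32.174) = 0.1418 lbf/ft^2

0.1418 lbf/ft^2


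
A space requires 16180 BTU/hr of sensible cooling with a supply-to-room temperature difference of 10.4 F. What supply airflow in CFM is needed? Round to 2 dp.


CFM = 16180 / (1.08 * 10.4) = 1440.53

1440.53 CFM


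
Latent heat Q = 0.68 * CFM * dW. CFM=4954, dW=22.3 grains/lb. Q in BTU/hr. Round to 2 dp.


Q = 0.68 * 4954 * 22.3 = 75122.46 BTU/hr

75122.46 BTU/hr


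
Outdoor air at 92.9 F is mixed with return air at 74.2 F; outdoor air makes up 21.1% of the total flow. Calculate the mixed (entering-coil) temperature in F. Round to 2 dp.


T_mix = 74.2 + (21.1/100)*(92.9-74.2) = 78.15 F

78.15 F


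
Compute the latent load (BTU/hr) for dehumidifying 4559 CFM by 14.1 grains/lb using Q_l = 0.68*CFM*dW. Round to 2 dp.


Q = 0.68 * 4559 * 14.1 = 43711.69 BTU/hr

43711.69 BTU/hr


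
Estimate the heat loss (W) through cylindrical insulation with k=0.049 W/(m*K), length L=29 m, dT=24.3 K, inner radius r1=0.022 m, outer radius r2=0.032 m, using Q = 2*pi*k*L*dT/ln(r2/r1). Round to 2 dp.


Q = 2*pi*0.049*29*24.3/ln(0.032/0.022) = 579.03 W

579.03 W


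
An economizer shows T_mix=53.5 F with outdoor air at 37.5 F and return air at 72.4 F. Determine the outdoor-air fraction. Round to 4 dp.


frac = (53.5 - 72.4) / (37.5 - 72.4) = 0.5415

0.5415


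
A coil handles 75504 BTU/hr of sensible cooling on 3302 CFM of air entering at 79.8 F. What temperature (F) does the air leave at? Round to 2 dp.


dT = 75504/(1.08*3302) = 21.1724
T_leave = 79.8 - 21.1724 = 58.63 F

58.63 F


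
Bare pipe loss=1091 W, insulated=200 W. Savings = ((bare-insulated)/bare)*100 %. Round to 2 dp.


Savings = ((1091-200)/1091)*100 = 81.67 %

81.67 %


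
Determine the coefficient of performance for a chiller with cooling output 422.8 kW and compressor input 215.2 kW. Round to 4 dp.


COP = 422.8 / 215.2 = 1.9647

1.9647


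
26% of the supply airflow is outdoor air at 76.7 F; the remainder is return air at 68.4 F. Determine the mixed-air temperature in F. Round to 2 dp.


T_mix = 0.26*76.7 + 0.74*68.4 = 70.56 F

70.56 F


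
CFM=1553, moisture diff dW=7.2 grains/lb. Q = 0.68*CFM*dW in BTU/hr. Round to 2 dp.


Q = 0.68 * 1553 * 7.2 = 7603.49 BTU/hr

7603.49 BTU/hr


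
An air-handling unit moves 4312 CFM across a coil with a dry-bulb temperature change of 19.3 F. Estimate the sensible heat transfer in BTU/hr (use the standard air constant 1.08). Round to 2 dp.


Q = 1.08 * 4312 * 19.3 = 89879.33 BTU/hr

89879.33 BTU/hr


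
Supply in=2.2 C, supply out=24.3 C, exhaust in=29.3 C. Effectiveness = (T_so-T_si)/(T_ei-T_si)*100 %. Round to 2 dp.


eff = (24.3-2.2)/(29.3-2.2)*100 = 81.55 %

81.55 %


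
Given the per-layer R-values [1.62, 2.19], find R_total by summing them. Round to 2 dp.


R_total = 1.62 + 2.19 = 3.81

3.81


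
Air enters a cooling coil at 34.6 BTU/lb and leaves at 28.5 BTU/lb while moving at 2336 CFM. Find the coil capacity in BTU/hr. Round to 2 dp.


Q = 4.5 * 2336 * (34.6 - 28.5) = 64123.20 BTU/hr

64123.20 BTU/hr


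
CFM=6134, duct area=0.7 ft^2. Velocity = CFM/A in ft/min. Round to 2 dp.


V = 6134 / 0.7 = 8762.86 ft/min

8762.86 ft/min


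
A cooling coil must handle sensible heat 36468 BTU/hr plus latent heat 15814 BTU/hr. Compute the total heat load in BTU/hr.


Qt = 36468 + 15814 = 52282 BTU/hr

52282 BTU/hr


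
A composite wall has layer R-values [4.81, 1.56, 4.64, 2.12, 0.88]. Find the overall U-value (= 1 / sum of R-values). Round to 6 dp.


R_total = 4.81 + 1.56 + 4.64 + 2.12 + 0.88 = 14.01
U = 1/14.01 = 0.071378

0.071378


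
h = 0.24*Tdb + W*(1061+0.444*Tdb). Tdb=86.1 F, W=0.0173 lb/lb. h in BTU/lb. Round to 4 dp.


h = 0.24*86.1 + 0.0173*(1061+0.444*86.1) = 39.6807 BTU/lb

39.6807 BTU/lb


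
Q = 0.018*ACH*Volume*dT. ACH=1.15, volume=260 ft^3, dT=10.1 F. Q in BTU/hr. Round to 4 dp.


Q = 0.018 * 1.15 * 260 * 10.1 = 54.3582 BTU/hr

54.3582 BTU/hr


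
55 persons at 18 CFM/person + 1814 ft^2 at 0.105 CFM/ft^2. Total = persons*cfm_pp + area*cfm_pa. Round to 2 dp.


Total = 55*18 + 1814*0.105 = 1180.47 CFM

1180.47 CFM


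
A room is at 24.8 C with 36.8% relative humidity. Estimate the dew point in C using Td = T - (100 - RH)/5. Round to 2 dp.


Td = 24.8 - (100-36.8)/5 = 12.16 C

12.16 C


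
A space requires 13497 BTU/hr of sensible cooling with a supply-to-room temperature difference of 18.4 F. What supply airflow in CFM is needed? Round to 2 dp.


CFM = 13497 / (1.08 * 18.4) = 679.20

679.20 CFM


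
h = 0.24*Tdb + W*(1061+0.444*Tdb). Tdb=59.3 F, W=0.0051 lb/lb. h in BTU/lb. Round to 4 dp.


h = 0.24*59.3 + 0.0051*(1061+0.444*59.3) = 19.7774 BTU/lb

19.7774 BTU/lb


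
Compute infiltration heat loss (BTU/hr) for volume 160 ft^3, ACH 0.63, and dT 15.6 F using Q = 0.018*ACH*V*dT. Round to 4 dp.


Q = 0.018 * 0.63 * 160 * 15.6 = 28.3046 BTU/hr

28.3046 BTU/hr


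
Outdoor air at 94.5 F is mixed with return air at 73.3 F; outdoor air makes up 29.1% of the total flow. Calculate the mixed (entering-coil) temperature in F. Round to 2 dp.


T_mix = 73.3 + (29.1/100)*(94.5-73.3) = 79.47 F

79.47 F


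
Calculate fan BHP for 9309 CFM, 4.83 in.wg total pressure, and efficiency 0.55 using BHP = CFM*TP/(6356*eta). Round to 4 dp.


BHP = 9309 * 4.83 / (6356 * 0.55) = 12.8619 hp

12.8619 hp


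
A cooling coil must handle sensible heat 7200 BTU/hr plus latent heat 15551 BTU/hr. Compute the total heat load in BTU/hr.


Qt = 7200 + 15551 = 22751 BTU/hr

22751 BTU/hr


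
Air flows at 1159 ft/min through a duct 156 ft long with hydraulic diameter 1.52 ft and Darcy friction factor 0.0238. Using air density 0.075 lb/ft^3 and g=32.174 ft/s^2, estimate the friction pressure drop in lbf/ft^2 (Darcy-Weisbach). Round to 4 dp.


v_fps = 1159/60 = 19.3167 ft/s
dp = 0.0238*(156/1.52)*0.075*19.3167^2/(2*32.174) = 1.0623 lbf/ft^2

1.0623 lbf/ft^2


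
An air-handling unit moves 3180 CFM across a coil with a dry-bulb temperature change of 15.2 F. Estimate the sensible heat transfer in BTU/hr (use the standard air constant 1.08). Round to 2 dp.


Q = 1.08 * 3180 * 15.2 = 52202.88 BTU/hr

52202.88 BTU/hr


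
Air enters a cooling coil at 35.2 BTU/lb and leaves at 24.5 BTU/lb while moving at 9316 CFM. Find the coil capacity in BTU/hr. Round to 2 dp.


Q = 4.5 * 9316 * (35.2 - 24.5) = 448565.40 BTU/hr

448565.40 BTU/hr


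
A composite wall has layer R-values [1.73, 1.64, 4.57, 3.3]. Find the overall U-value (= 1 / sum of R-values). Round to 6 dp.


R_total = 1.73 + 1.64 + 4.57 + 3.3 = 11.24
U = 1/11.24 = 0.088968

0.088968


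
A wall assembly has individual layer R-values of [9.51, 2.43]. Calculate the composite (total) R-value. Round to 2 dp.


R_total = 9.51 + 2.43 = 11.94

11.94


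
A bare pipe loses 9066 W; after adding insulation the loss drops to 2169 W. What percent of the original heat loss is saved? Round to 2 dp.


Savings = ((9066-2169)/9066)*100 = 76.08 %

76.08 %


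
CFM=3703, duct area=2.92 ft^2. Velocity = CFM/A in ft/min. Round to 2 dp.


V = 3703 / 2.92 = 1268.15 ft/min

1268.15 ft/min


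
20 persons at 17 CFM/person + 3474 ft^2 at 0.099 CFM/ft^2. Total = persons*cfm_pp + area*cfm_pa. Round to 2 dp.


Total = 20*17 + 3474*0.099 = 683.93 CFM

683.93 CFM


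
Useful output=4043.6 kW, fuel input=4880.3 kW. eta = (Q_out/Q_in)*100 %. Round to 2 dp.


eta = (4043.6/4880.3)*100 = 82.86 %

82.86 %


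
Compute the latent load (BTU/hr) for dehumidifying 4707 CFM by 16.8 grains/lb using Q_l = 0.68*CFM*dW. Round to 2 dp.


Q = 0.68 * 4707 * 16.8 = 53772.77 BTU/hr

53772.77 BTU/hr


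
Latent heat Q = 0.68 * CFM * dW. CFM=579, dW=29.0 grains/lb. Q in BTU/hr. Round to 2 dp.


Q = 0.68 * 579 * 29.0 = 11417.88 BTU/hr

11417.88 BTU/hr


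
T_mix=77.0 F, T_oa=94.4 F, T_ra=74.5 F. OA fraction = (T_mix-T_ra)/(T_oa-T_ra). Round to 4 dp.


frac = (77.0 - 74.5) / (94.4 - 74.5) = 0.1256

0.1256


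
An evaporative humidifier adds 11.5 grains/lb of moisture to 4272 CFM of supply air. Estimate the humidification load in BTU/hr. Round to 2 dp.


Q = 0.68 * 4272 * 11.5 = 33407.04 BTU/hr

33407.04 BTU/hr


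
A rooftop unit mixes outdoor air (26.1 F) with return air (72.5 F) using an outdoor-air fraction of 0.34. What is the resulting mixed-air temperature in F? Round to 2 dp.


T_mix = 0.34*26.1 + 0.66*72.5 = 56.72 F

56.72 F


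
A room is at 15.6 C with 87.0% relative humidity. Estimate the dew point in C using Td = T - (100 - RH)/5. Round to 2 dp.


Td = 15.6 - (100-87.0)/5 = 13.00 C

13.00 C


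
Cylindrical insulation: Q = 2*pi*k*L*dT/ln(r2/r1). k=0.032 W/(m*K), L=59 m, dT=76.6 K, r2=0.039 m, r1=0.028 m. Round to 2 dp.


Q = 2*pi*0.032*59*76.6/ln(0.039/0.028) = 2742.30 W

2742.30 W
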